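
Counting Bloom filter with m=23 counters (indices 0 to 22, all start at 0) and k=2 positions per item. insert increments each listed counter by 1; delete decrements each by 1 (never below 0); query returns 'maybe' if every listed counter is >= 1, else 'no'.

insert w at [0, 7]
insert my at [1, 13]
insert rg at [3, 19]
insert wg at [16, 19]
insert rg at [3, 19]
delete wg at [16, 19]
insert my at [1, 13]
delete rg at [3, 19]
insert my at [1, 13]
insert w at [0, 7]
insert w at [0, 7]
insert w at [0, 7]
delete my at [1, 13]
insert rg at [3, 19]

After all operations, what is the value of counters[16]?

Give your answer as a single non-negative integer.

Answer: 0

Derivation:
Step 1: insert w at [0, 7] -> counters=[1,0,0,0,0,0,0,1,0,0,0,0,0,0,0,0,0,0,0,0,0,0,0]
Step 2: insert my at [1, 13] -> counters=[1,1,0,0,0,0,0,1,0,0,0,0,0,1,0,0,0,0,0,0,0,0,0]
Step 3: insert rg at [3, 19] -> counters=[1,1,0,1,0,0,0,1,0,0,0,0,0,1,0,0,0,0,0,1,0,0,0]
Step 4: insert wg at [16, 19] -> counters=[1,1,0,1,0,0,0,1,0,0,0,0,0,1,0,0,1,0,0,2,0,0,0]
Step 5: insert rg at [3, 19] -> counters=[1,1,0,2,0,0,0,1,0,0,0,0,0,1,0,0,1,0,0,3,0,0,0]
Step 6: delete wg at [16, 19] -> counters=[1,1,0,2,0,0,0,1,0,0,0,0,0,1,0,0,0,0,0,2,0,0,0]
Step 7: insert my at [1, 13] -> counters=[1,2,0,2,0,0,0,1,0,0,0,0,0,2,0,0,0,0,0,2,0,0,0]
Step 8: delete rg at [3, 19] -> counters=[1,2,0,1,0,0,0,1,0,0,0,0,0,2,0,0,0,0,0,1,0,0,0]
Step 9: insert my at [1, 13] -> counters=[1,3,0,1,0,0,0,1,0,0,0,0,0,3,0,0,0,0,0,1,0,0,0]
Step 10: insert w at [0, 7] -> counters=[2,3,0,1,0,0,0,2,0,0,0,0,0,3,0,0,0,0,0,1,0,0,0]
Step 11: insert w at [0, 7] -> counters=[3,3,0,1,0,0,0,3,0,0,0,0,0,3,0,0,0,0,0,1,0,0,0]
Step 12: insert w at [0, 7] -> counters=[4,3,0,1,0,0,0,4,0,0,0,0,0,3,0,0,0,0,0,1,0,0,0]
Step 13: delete my at [1, 13] -> counters=[4,2,0,1,0,0,0,4,0,0,0,0,0,2,0,0,0,0,0,1,0,0,0]
Step 14: insert rg at [3, 19] -> counters=[4,2,0,2,0,0,0,4,0,0,0,0,0,2,0,0,0,0,0,2,0,0,0]
Final counters=[4,2,0,2,0,0,0,4,0,0,0,0,0,2,0,0,0,0,0,2,0,0,0] -> counters[16]=0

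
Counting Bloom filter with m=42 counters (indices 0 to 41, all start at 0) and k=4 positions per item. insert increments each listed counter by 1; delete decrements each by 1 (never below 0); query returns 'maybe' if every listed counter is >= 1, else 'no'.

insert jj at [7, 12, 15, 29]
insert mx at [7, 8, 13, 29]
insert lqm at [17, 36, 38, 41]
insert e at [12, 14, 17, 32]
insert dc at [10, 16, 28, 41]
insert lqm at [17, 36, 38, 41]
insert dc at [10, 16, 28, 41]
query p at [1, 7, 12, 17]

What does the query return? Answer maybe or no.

Step 1: insert jj at [7, 12, 15, 29] -> counters=[0,0,0,0,0,0,0,1,0,0,0,0,1,0,0,1,0,0,0,0,0,0,0,0,0,0,0,0,0,1,0,0,0,0,0,0,0,0,0,0,0,0]
Step 2: insert mx at [7, 8, 13, 29] -> counters=[0,0,0,0,0,0,0,2,1,0,0,0,1,1,0,1,0,0,0,0,0,0,0,0,0,0,0,0,0,2,0,0,0,0,0,0,0,0,0,0,0,0]
Step 3: insert lqm at [17, 36, 38, 41] -> counters=[0,0,0,0,0,0,0,2,1,0,0,0,1,1,0,1,0,1,0,0,0,0,0,0,0,0,0,0,0,2,0,0,0,0,0,0,1,0,1,0,0,1]
Step 4: insert e at [12, 14, 17, 32] -> counters=[0,0,0,0,0,0,0,2,1,0,0,0,2,1,1,1,0,2,0,0,0,0,0,0,0,0,0,0,0,2,0,0,1,0,0,0,1,0,1,0,0,1]
Step 5: insert dc at [10, 16, 28, 41] -> counters=[0,0,0,0,0,0,0,2,1,0,1,0,2,1,1,1,1,2,0,0,0,0,0,0,0,0,0,0,1,2,0,0,1,0,0,0,1,0,1,0,0,2]
Step 6: insert lqm at [17, 36, 38, 41] -> counters=[0,0,0,0,0,0,0,2,1,0,1,0,2,1,1,1,1,3,0,0,0,0,0,0,0,0,0,0,1,2,0,0,1,0,0,0,2,0,2,0,0,3]
Step 7: insert dc at [10, 16, 28, 41] -> counters=[0,0,0,0,0,0,0,2,1,0,2,0,2,1,1,1,2,3,0,0,0,0,0,0,0,0,0,0,2,2,0,0,1,0,0,0,2,0,2,0,0,4]
Query p: check counters[1]=0 counters[7]=2 counters[12]=2 counters[17]=3 -> no

Answer: no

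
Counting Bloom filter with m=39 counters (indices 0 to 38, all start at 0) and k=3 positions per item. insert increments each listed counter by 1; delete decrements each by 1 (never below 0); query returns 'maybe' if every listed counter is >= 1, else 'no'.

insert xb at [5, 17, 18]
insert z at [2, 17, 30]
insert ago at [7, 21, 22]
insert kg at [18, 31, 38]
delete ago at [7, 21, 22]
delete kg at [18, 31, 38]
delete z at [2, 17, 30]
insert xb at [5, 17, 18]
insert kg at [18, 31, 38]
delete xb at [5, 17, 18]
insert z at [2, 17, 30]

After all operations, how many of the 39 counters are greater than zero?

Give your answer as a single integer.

Answer: 7

Derivation:
Step 1: insert xb at [5, 17, 18] -> counters=[0,0,0,0,0,1,0,0,0,0,0,0,0,0,0,0,0,1,1,0,0,0,0,0,0,0,0,0,0,0,0,0,0,0,0,0,0,0,0]
Step 2: insert z at [2, 17, 30] -> counters=[0,0,1,0,0,1,0,0,0,0,0,0,0,0,0,0,0,2,1,0,0,0,0,0,0,0,0,0,0,0,1,0,0,0,0,0,0,0,0]
Step 3: insert ago at [7, 21, 22] -> counters=[0,0,1,0,0,1,0,1,0,0,0,0,0,0,0,0,0,2,1,0,0,1,1,0,0,0,0,0,0,0,1,0,0,0,0,0,0,0,0]
Step 4: insert kg at [18, 31, 38] -> counters=[0,0,1,0,0,1,0,1,0,0,0,0,0,0,0,0,0,2,2,0,0,1,1,0,0,0,0,0,0,0,1,1,0,0,0,0,0,0,1]
Step 5: delete ago at [7, 21, 22] -> counters=[0,0,1,0,0,1,0,0,0,0,0,0,0,0,0,0,0,2,2,0,0,0,0,0,0,0,0,0,0,0,1,1,0,0,0,0,0,0,1]
Step 6: delete kg at [18, 31, 38] -> counters=[0,0,1,0,0,1,0,0,0,0,0,0,0,0,0,0,0,2,1,0,0,0,0,0,0,0,0,0,0,0,1,0,0,0,0,0,0,0,0]
Step 7: delete z at [2, 17, 30] -> counters=[0,0,0,0,0,1,0,0,0,0,0,0,0,0,0,0,0,1,1,0,0,0,0,0,0,0,0,0,0,0,0,0,0,0,0,0,0,0,0]
Step 8: insert xb at [5, 17, 18] -> counters=[0,0,0,0,0,2,0,0,0,0,0,0,0,0,0,0,0,2,2,0,0,0,0,0,0,0,0,0,0,0,0,0,0,0,0,0,0,0,0]
Step 9: insert kg at [18, 31, 38] -> counters=[0,0,0,0,0,2,0,0,0,0,0,0,0,0,0,0,0,2,3,0,0,0,0,0,0,0,0,0,0,0,0,1,0,0,0,0,0,0,1]
Step 10: delete xb at [5, 17, 18] -> counters=[0,0,0,0,0,1,0,0,0,0,0,0,0,0,0,0,0,1,2,0,0,0,0,0,0,0,0,0,0,0,0,1,0,0,0,0,0,0,1]
Step 11: insert z at [2, 17, 30] -> counters=[0,0,1,0,0,1,0,0,0,0,0,0,0,0,0,0,0,2,2,0,0,0,0,0,0,0,0,0,0,0,1,1,0,0,0,0,0,0,1]
Final counters=[0,0,1,0,0,1,0,0,0,0,0,0,0,0,0,0,0,2,2,0,0,0,0,0,0,0,0,0,0,0,1,1,0,0,0,0,0,0,1] -> 7 nonzero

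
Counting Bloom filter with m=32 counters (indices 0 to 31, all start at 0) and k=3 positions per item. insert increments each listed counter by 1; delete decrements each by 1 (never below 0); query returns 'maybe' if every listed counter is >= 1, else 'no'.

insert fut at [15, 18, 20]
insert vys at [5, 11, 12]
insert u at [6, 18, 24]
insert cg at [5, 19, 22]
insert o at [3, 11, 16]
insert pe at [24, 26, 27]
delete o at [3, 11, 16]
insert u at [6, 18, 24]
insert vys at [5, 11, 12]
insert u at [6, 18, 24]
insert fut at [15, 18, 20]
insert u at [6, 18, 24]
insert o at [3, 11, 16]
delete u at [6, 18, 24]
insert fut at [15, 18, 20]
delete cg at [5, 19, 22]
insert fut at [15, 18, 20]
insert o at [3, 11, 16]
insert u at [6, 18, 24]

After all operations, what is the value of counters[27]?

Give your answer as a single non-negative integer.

Step 1: insert fut at [15, 18, 20] -> counters=[0,0,0,0,0,0,0,0,0,0,0,0,0,0,0,1,0,0,1,0,1,0,0,0,0,0,0,0,0,0,0,0]
Step 2: insert vys at [5, 11, 12] -> counters=[0,0,0,0,0,1,0,0,0,0,0,1,1,0,0,1,0,0,1,0,1,0,0,0,0,0,0,0,0,0,0,0]
Step 3: insert u at [6, 18, 24] -> counters=[0,0,0,0,0,1,1,0,0,0,0,1,1,0,0,1,0,0,2,0,1,0,0,0,1,0,0,0,0,0,0,0]
Step 4: insert cg at [5, 19, 22] -> counters=[0,0,0,0,0,2,1,0,0,0,0,1,1,0,0,1,0,0,2,1,1,0,1,0,1,0,0,0,0,0,0,0]
Step 5: insert o at [3, 11, 16] -> counters=[0,0,0,1,0,2,1,0,0,0,0,2,1,0,0,1,1,0,2,1,1,0,1,0,1,0,0,0,0,0,0,0]
Step 6: insert pe at [24, 26, 27] -> counters=[0,0,0,1,0,2,1,0,0,0,0,2,1,0,0,1,1,0,2,1,1,0,1,0,2,0,1,1,0,0,0,0]
Step 7: delete o at [3, 11, 16] -> counters=[0,0,0,0,0,2,1,0,0,0,0,1,1,0,0,1,0,0,2,1,1,0,1,0,2,0,1,1,0,0,0,0]
Step 8: insert u at [6, 18, 24] -> counters=[0,0,0,0,0,2,2,0,0,0,0,1,1,0,0,1,0,0,3,1,1,0,1,0,3,0,1,1,0,0,0,0]
Step 9: insert vys at [5, 11, 12] -> counters=[0,0,0,0,0,3,2,0,0,0,0,2,2,0,0,1,0,0,3,1,1,0,1,0,3,0,1,1,0,0,0,0]
Step 10: insert u at [6, 18, 24] -> counters=[0,0,0,0,0,3,3,0,0,0,0,2,2,0,0,1,0,0,4,1,1,0,1,0,4,0,1,1,0,0,0,0]
Step 11: insert fut at [15, 18, 20] -> counters=[0,0,0,0,0,3,3,0,0,0,0,2,2,0,0,2,0,0,5,1,2,0,1,0,4,0,1,1,0,0,0,0]
Step 12: insert u at [6, 18, 24] -> counters=[0,0,0,0,0,3,4,0,0,0,0,2,2,0,0,2,0,0,6,1,2,0,1,0,5,0,1,1,0,0,0,0]
Step 13: insert o at [3, 11, 16] -> counters=[0,0,0,1,0,3,4,0,0,0,0,3,2,0,0,2,1,0,6,1,2,0,1,0,5,0,1,1,0,0,0,0]
Step 14: delete u at [6, 18, 24] -> counters=[0,0,0,1,0,3,3,0,0,0,0,3,2,0,0,2,1,0,5,1,2,0,1,0,4,0,1,1,0,0,0,0]
Step 15: insert fut at [15, 18, 20] -> counters=[0,0,0,1,0,3,3,0,0,0,0,3,2,0,0,3,1,0,6,1,3,0,1,0,4,0,1,1,0,0,0,0]
Step 16: delete cg at [5, 19, 22] -> counters=[0,0,0,1,0,2,3,0,0,0,0,3,2,0,0,3,1,0,6,0,3,0,0,0,4,0,1,1,0,0,0,0]
Step 17: insert fut at [15, 18, 20] -> counters=[0,0,0,1,0,2,3,0,0,0,0,3,2,0,0,4,1,0,7,0,4,0,0,0,4,0,1,1,0,0,0,0]
Step 18: insert o at [3, 11, 16] -> counters=[0,0,0,2,0,2,3,0,0,0,0,4,2,0,0,4,2,0,7,0,4,0,0,0,4,0,1,1,0,0,0,0]
Step 19: insert u at [6, 18, 24] -> counters=[0,0,0,2,0,2,4,0,0,0,0,4,2,0,0,4,2,0,8,0,4,0,0,0,5,0,1,1,0,0,0,0]
Final counters=[0,0,0,2,0,2,4,0,0,0,0,4,2,0,0,4,2,0,8,0,4,0,0,0,5,0,1,1,0,0,0,0] -> counters[27]=1

Answer: 1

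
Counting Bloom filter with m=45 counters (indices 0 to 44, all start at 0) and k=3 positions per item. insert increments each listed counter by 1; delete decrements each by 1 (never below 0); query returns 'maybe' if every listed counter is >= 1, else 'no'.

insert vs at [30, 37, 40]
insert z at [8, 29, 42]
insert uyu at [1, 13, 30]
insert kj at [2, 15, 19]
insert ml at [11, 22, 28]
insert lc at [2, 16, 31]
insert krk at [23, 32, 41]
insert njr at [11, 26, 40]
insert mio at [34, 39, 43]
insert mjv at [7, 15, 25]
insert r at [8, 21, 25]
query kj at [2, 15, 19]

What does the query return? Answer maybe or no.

Step 1: insert vs at [30, 37, 40] -> counters=[0,0,0,0,0,0,0,0,0,0,0,0,0,0,0,0,0,0,0,0,0,0,0,0,0,0,0,0,0,0,1,0,0,0,0,0,0,1,0,0,1,0,0,0,0]
Step 2: insert z at [8, 29, 42] -> counters=[0,0,0,0,0,0,0,0,1,0,0,0,0,0,0,0,0,0,0,0,0,0,0,0,0,0,0,0,0,1,1,0,0,0,0,0,0,1,0,0,1,0,1,0,0]
Step 3: insert uyu at [1, 13, 30] -> counters=[0,1,0,0,0,0,0,0,1,0,0,0,0,1,0,0,0,0,0,0,0,0,0,0,0,0,0,0,0,1,2,0,0,0,0,0,0,1,0,0,1,0,1,0,0]
Step 4: insert kj at [2, 15, 19] -> counters=[0,1,1,0,0,0,0,0,1,0,0,0,0,1,0,1,0,0,0,1,0,0,0,0,0,0,0,0,0,1,2,0,0,0,0,0,0,1,0,0,1,0,1,0,0]
Step 5: insert ml at [11, 22, 28] -> counters=[0,1,1,0,0,0,0,0,1,0,0,1,0,1,0,1,0,0,0,1,0,0,1,0,0,0,0,0,1,1,2,0,0,0,0,0,0,1,0,0,1,0,1,0,0]
Step 6: insert lc at [2, 16, 31] -> counters=[0,1,2,0,0,0,0,0,1,0,0,1,0,1,0,1,1,0,0,1,0,0,1,0,0,0,0,0,1,1,2,1,0,0,0,0,0,1,0,0,1,0,1,0,0]
Step 7: insert krk at [23, 32, 41] -> counters=[0,1,2,0,0,0,0,0,1,0,0,1,0,1,0,1,1,0,0,1,0,0,1,1,0,0,0,0,1,1,2,1,1,0,0,0,0,1,0,0,1,1,1,0,0]
Step 8: insert njr at [11, 26, 40] -> counters=[0,1,2,0,0,0,0,0,1,0,0,2,0,1,0,1,1,0,0,1,0,0,1,1,0,0,1,0,1,1,2,1,1,0,0,0,0,1,0,0,2,1,1,0,0]
Step 9: insert mio at [34, 39, 43] -> counters=[0,1,2,0,0,0,0,0,1,0,0,2,0,1,0,1,1,0,0,1,0,0,1,1,0,0,1,0,1,1,2,1,1,0,1,0,0,1,0,1,2,1,1,1,0]
Step 10: insert mjv at [7, 15, 25] -> counters=[0,1,2,0,0,0,0,1,1,0,0,2,0,1,0,2,1,0,0,1,0,0,1,1,0,1,1,0,1,1,2,1,1,0,1,0,0,1,0,1,2,1,1,1,0]
Step 11: insert r at [8, 21, 25] -> counters=[0,1,2,0,0,0,0,1,2,0,0,2,0,1,0,2,1,0,0,1,0,1,1,1,0,2,1,0,1,1,2,1,1,0,1,0,0,1,0,1,2,1,1,1,0]
Query kj: check counters[2]=2 counters[15]=2 counters[19]=1 -> maybe

Answer: maybe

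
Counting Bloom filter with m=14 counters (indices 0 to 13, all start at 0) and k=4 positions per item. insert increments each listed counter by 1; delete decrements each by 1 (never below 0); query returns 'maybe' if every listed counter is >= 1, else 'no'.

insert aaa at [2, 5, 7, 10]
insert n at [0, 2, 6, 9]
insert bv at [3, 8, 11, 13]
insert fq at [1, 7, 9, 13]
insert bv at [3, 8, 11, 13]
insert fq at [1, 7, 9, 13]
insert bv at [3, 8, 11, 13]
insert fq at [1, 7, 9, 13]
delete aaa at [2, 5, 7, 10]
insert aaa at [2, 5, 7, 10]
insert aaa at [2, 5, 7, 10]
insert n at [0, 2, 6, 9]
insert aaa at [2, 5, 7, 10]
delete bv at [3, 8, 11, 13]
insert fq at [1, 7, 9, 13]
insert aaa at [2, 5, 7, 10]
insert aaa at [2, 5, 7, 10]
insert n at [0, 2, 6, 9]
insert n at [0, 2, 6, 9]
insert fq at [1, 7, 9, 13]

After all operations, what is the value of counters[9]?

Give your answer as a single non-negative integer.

Answer: 9

Derivation:
Step 1: insert aaa at [2, 5, 7, 10] -> counters=[0,0,1,0,0,1,0,1,0,0,1,0,0,0]
Step 2: insert n at [0, 2, 6, 9] -> counters=[1,0,2,0,0,1,1,1,0,1,1,0,0,0]
Step 3: insert bv at [3, 8, 11, 13] -> counters=[1,0,2,1,0,1,1,1,1,1,1,1,0,1]
Step 4: insert fq at [1, 7, 9, 13] -> counters=[1,1,2,1,0,1,1,2,1,2,1,1,0,2]
Step 5: insert bv at [3, 8, 11, 13] -> counters=[1,1,2,2,0,1,1,2,2,2,1,2,0,3]
Step 6: insert fq at [1, 7, 9, 13] -> counters=[1,2,2,2,0,1,1,3,2,3,1,2,0,4]
Step 7: insert bv at [3, 8, 11, 13] -> counters=[1,2,2,3,0,1,1,3,3,3,1,3,0,5]
Step 8: insert fq at [1, 7, 9, 13] -> counters=[1,3,2,3,0,1,1,4,3,4,1,3,0,6]
Step 9: delete aaa at [2, 5, 7, 10] -> counters=[1,3,1,3,0,0,1,3,3,4,0,3,0,6]
Step 10: insert aaa at [2, 5, 7, 10] -> counters=[1,3,2,3,0,1,1,4,3,4,1,3,0,6]
Step 11: insert aaa at [2, 5, 7, 10] -> counters=[1,3,3,3,0,2,1,5,3,4,2,3,0,6]
Step 12: insert n at [0, 2, 6, 9] -> counters=[2,3,4,3,0,2,2,5,3,5,2,3,0,6]
Step 13: insert aaa at [2, 5, 7, 10] -> counters=[2,3,5,3,0,3,2,6,3,5,3,3,0,6]
Step 14: delete bv at [3, 8, 11, 13] -> counters=[2,3,5,2,0,3,2,6,2,5,3,2,0,5]
Step 15: insert fq at [1, 7, 9, 13] -> counters=[2,4,5,2,0,3,2,7,2,6,3,2,0,6]
Step 16: insert aaa at [2, 5, 7, 10] -> counters=[2,4,6,2,0,4,2,8,2,6,4,2,0,6]
Step 17: insert aaa at [2, 5, 7, 10] -> counters=[2,4,7,2,0,5,2,9,2,6,5,2,0,6]
Step 18: insert n at [0, 2, 6, 9] -> counters=[3,4,8,2,0,5,3,9,2,7,5,2,0,6]
Step 19: insert n at [0, 2, 6, 9] -> counters=[4,4,9,2,0,5,4,9,2,8,5,2,0,6]
Step 20: insert fq at [1, 7, 9, 13] -> counters=[4,5,9,2,0,5,4,10,2,9,5,2,0,7]
Final counters=[4,5,9,2,0,5,4,10,2,9,5,2,0,7] -> counters[9]=9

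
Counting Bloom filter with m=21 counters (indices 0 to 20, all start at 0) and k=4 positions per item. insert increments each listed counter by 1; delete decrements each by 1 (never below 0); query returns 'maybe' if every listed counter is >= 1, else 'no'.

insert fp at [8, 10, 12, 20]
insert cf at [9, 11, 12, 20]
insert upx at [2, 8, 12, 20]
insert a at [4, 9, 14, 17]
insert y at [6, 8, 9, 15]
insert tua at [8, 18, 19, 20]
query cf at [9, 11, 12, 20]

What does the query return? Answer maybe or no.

Step 1: insert fp at [8, 10, 12, 20] -> counters=[0,0,0,0,0,0,0,0,1,0,1,0,1,0,0,0,0,0,0,0,1]
Step 2: insert cf at [9, 11, 12, 20] -> counters=[0,0,0,0,0,0,0,0,1,1,1,1,2,0,0,0,0,0,0,0,2]
Step 3: insert upx at [2, 8, 12, 20] -> counters=[0,0,1,0,0,0,0,0,2,1,1,1,3,0,0,0,0,0,0,0,3]
Step 4: insert a at [4, 9, 14, 17] -> counters=[0,0,1,0,1,0,0,0,2,2,1,1,3,0,1,0,0,1,0,0,3]
Step 5: insert y at [6, 8, 9, 15] -> counters=[0,0,1,0,1,0,1,0,3,3,1,1,3,0,1,1,0,1,0,0,3]
Step 6: insert tua at [8, 18, 19, 20] -> counters=[0,0,1,0,1,0,1,0,4,3,1,1,3,0,1,1,0,1,1,1,4]
Query cf: check counters[9]=3 counters[11]=1 counters[12]=3 counters[20]=4 -> maybe

Answer: maybe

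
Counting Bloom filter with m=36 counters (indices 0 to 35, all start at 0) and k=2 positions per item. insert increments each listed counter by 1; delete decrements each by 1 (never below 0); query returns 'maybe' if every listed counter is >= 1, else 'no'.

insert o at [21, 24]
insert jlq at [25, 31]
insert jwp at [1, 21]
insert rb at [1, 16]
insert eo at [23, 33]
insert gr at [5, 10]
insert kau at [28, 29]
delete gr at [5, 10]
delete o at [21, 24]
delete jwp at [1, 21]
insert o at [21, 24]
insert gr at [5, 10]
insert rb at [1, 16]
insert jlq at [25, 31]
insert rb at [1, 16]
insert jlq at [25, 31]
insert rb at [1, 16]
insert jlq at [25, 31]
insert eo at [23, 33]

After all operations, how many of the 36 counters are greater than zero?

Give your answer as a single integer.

Step 1: insert o at [21, 24] -> counters=[0,0,0,0,0,0,0,0,0,0,0,0,0,0,0,0,0,0,0,0,0,1,0,0,1,0,0,0,0,0,0,0,0,0,0,0]
Step 2: insert jlq at [25, 31] -> counters=[0,0,0,0,0,0,0,0,0,0,0,0,0,0,0,0,0,0,0,0,0,1,0,0,1,1,0,0,0,0,0,1,0,0,0,0]
Step 3: insert jwp at [1, 21] -> counters=[0,1,0,0,0,0,0,0,0,0,0,0,0,0,0,0,0,0,0,0,0,2,0,0,1,1,0,0,0,0,0,1,0,0,0,0]
Step 4: insert rb at [1, 16] -> counters=[0,2,0,0,0,0,0,0,0,0,0,0,0,0,0,0,1,0,0,0,0,2,0,0,1,1,0,0,0,0,0,1,0,0,0,0]
Step 5: insert eo at [23, 33] -> counters=[0,2,0,0,0,0,0,0,0,0,0,0,0,0,0,0,1,0,0,0,0,2,0,1,1,1,0,0,0,0,0,1,0,1,0,0]
Step 6: insert gr at [5, 10] -> counters=[0,2,0,0,0,1,0,0,0,0,1,0,0,0,0,0,1,0,0,0,0,2,0,1,1,1,0,0,0,0,0,1,0,1,0,0]
Step 7: insert kau at [28, 29] -> counters=[0,2,0,0,0,1,0,0,0,0,1,0,0,0,0,0,1,0,0,0,0,2,0,1,1,1,0,0,1,1,0,1,0,1,0,0]
Step 8: delete gr at [5, 10] -> counters=[0,2,0,0,0,0,0,0,0,0,0,0,0,0,0,0,1,0,0,0,0,2,0,1,1,1,0,0,1,1,0,1,0,1,0,0]
Step 9: delete o at [21, 24] -> counters=[0,2,0,0,0,0,0,0,0,0,0,0,0,0,0,0,1,0,0,0,0,1,0,1,0,1,0,0,1,1,0,1,0,1,0,0]
Step 10: delete jwp at [1, 21] -> counters=[0,1,0,0,0,0,0,0,0,0,0,0,0,0,0,0,1,0,0,0,0,0,0,1,0,1,0,0,1,1,0,1,0,1,0,0]
Step 11: insert o at [21, 24] -> counters=[0,1,0,0,0,0,0,0,0,0,0,0,0,0,0,0,1,0,0,0,0,1,0,1,1,1,0,0,1,1,0,1,0,1,0,0]
Step 12: insert gr at [5, 10] -> counters=[0,1,0,0,0,1,0,0,0,0,1,0,0,0,0,0,1,0,0,0,0,1,0,1,1,1,0,0,1,1,0,1,0,1,0,0]
Step 13: insert rb at [1, 16] -> counters=[0,2,0,0,0,1,0,0,0,0,1,0,0,0,0,0,2,0,0,0,0,1,0,1,1,1,0,0,1,1,0,1,0,1,0,0]
Step 14: insert jlq at [25, 31] -> counters=[0,2,0,0,0,1,0,0,0,0,1,0,0,0,0,0,2,0,0,0,0,1,0,1,1,2,0,0,1,1,0,2,0,1,0,0]
Step 15: insert rb at [1, 16] -> counters=[0,3,0,0,0,1,0,0,0,0,1,0,0,0,0,0,3,0,0,0,0,1,0,1,1,2,0,0,1,1,0,2,0,1,0,0]
Step 16: insert jlq at [25, 31] -> counters=[0,3,0,0,0,1,0,0,0,0,1,0,0,0,0,0,3,0,0,0,0,1,0,1,1,3,0,0,1,1,0,3,0,1,0,0]
Step 17: insert rb at [1, 16] -> counters=[0,4,0,0,0,1,0,0,0,0,1,0,0,0,0,0,4,0,0,0,0,1,0,1,1,3,0,0,1,1,0,3,0,1,0,0]
Step 18: insert jlq at [25, 31] -> counters=[0,4,0,0,0,1,0,0,0,0,1,0,0,0,0,0,4,0,0,0,0,1,0,1,1,4,0,0,1,1,0,4,0,1,0,0]
Step 19: insert eo at [23, 33] -> counters=[0,4,0,0,0,1,0,0,0,0,1,0,0,0,0,0,4,0,0,0,0,1,0,2,1,4,0,0,1,1,0,4,0,2,0,0]
Final counters=[0,4,0,0,0,1,0,0,0,0,1,0,0,0,0,0,4,0,0,0,0,1,0,2,1,4,0,0,1,1,0,4,0,2,0,0] -> 12 nonzero

Answer: 12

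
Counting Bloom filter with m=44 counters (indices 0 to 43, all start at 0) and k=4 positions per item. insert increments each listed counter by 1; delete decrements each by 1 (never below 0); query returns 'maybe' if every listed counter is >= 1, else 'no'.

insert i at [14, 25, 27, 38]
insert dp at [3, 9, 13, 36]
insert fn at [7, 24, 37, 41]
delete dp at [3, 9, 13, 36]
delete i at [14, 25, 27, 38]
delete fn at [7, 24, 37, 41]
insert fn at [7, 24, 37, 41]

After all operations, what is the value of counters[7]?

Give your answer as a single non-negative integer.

Answer: 1

Derivation:
Step 1: insert i at [14, 25, 27, 38] -> counters=[0,0,0,0,0,0,0,0,0,0,0,0,0,0,1,0,0,0,0,0,0,0,0,0,0,1,0,1,0,0,0,0,0,0,0,0,0,0,1,0,0,0,0,0]
Step 2: insert dp at [3, 9, 13, 36] -> counters=[0,0,0,1,0,0,0,0,0,1,0,0,0,1,1,0,0,0,0,0,0,0,0,0,0,1,0,1,0,0,0,0,0,0,0,0,1,0,1,0,0,0,0,0]
Step 3: insert fn at [7, 24, 37, 41] -> counters=[0,0,0,1,0,0,0,1,0,1,0,0,0,1,1,0,0,0,0,0,0,0,0,0,1,1,0,1,0,0,0,0,0,0,0,0,1,1,1,0,0,1,0,0]
Step 4: delete dp at [3, 9, 13, 36] -> counters=[0,0,0,0,0,0,0,1,0,0,0,0,0,0,1,0,0,0,0,0,0,0,0,0,1,1,0,1,0,0,0,0,0,0,0,0,0,1,1,0,0,1,0,0]
Step 5: delete i at [14, 25, 27, 38] -> counters=[0,0,0,0,0,0,0,1,0,0,0,0,0,0,0,0,0,0,0,0,0,0,0,0,1,0,0,0,0,0,0,0,0,0,0,0,0,1,0,0,0,1,0,0]
Step 6: delete fn at [7, 24, 37, 41] -> counters=[0,0,0,0,0,0,0,0,0,0,0,0,0,0,0,0,0,0,0,0,0,0,0,0,0,0,0,0,0,0,0,0,0,0,0,0,0,0,0,0,0,0,0,0]
Step 7: insert fn at [7, 24, 37, 41] -> counters=[0,0,0,0,0,0,0,1,0,0,0,0,0,0,0,0,0,0,0,0,0,0,0,0,1,0,0,0,0,0,0,0,0,0,0,0,0,1,0,0,0,1,0,0]
Final counters=[0,0,0,0,0,0,0,1,0,0,0,0,0,0,0,0,0,0,0,0,0,0,0,0,1,0,0,0,0,0,0,0,0,0,0,0,0,1,0,0,0,1,0,0] -> counters[7]=1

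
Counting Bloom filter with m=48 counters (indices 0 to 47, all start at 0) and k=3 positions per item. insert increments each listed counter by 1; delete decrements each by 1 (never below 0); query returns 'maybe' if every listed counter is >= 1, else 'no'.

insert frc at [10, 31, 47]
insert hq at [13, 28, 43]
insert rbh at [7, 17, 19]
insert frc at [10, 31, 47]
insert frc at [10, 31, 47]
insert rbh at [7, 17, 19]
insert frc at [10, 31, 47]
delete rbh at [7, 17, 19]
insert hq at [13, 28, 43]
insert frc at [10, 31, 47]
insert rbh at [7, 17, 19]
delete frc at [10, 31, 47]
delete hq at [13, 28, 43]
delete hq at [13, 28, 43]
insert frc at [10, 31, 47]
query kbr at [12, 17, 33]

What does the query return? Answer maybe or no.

Step 1: insert frc at [10, 31, 47] -> counters=[0,0,0,0,0,0,0,0,0,0,1,0,0,0,0,0,0,0,0,0,0,0,0,0,0,0,0,0,0,0,0,1,0,0,0,0,0,0,0,0,0,0,0,0,0,0,0,1]
Step 2: insert hq at [13, 28, 43] -> counters=[0,0,0,0,0,0,0,0,0,0,1,0,0,1,0,0,0,0,0,0,0,0,0,0,0,0,0,0,1,0,0,1,0,0,0,0,0,0,0,0,0,0,0,1,0,0,0,1]
Step 3: insert rbh at [7, 17, 19] -> counters=[0,0,0,0,0,0,0,1,0,0,1,0,0,1,0,0,0,1,0,1,0,0,0,0,0,0,0,0,1,0,0,1,0,0,0,0,0,0,0,0,0,0,0,1,0,0,0,1]
Step 4: insert frc at [10, 31, 47] -> counters=[0,0,0,0,0,0,0,1,0,0,2,0,0,1,0,0,0,1,0,1,0,0,0,0,0,0,0,0,1,0,0,2,0,0,0,0,0,0,0,0,0,0,0,1,0,0,0,2]
Step 5: insert frc at [10, 31, 47] -> counters=[0,0,0,0,0,0,0,1,0,0,3,0,0,1,0,0,0,1,0,1,0,0,0,0,0,0,0,0,1,0,0,3,0,0,0,0,0,0,0,0,0,0,0,1,0,0,0,3]
Step 6: insert rbh at [7, 17, 19] -> counters=[0,0,0,0,0,0,0,2,0,0,3,0,0,1,0,0,0,2,0,2,0,0,0,0,0,0,0,0,1,0,0,3,0,0,0,0,0,0,0,0,0,0,0,1,0,0,0,3]
Step 7: insert frc at [10, 31, 47] -> counters=[0,0,0,0,0,0,0,2,0,0,4,0,0,1,0,0,0,2,0,2,0,0,0,0,0,0,0,0,1,0,0,4,0,0,0,0,0,0,0,0,0,0,0,1,0,0,0,4]
Step 8: delete rbh at [7, 17, 19] -> counters=[0,0,0,0,0,0,0,1,0,0,4,0,0,1,0,0,0,1,0,1,0,0,0,0,0,0,0,0,1,0,0,4,0,0,0,0,0,0,0,0,0,0,0,1,0,0,0,4]
Step 9: insert hq at [13, 28, 43] -> counters=[0,0,0,0,0,0,0,1,0,0,4,0,0,2,0,0,0,1,0,1,0,0,0,0,0,0,0,0,2,0,0,4,0,0,0,0,0,0,0,0,0,0,0,2,0,0,0,4]
Step 10: insert frc at [10, 31, 47] -> counters=[0,0,0,0,0,0,0,1,0,0,5,0,0,2,0,0,0,1,0,1,0,0,0,0,0,0,0,0,2,0,0,5,0,0,0,0,0,0,0,0,0,0,0,2,0,0,0,5]
Step 11: insert rbh at [7, 17, 19] -> counters=[0,0,0,0,0,0,0,2,0,0,5,0,0,2,0,0,0,2,0,2,0,0,0,0,0,0,0,0,2,0,0,5,0,0,0,0,0,0,0,0,0,0,0,2,0,0,0,5]
Step 12: delete frc at [10, 31, 47] -> counters=[0,0,0,0,0,0,0,2,0,0,4,0,0,2,0,0,0,2,0,2,0,0,0,0,0,0,0,0,2,0,0,4,0,0,0,0,0,0,0,0,0,0,0,2,0,0,0,4]
Step 13: delete hq at [13, 28, 43] -> counters=[0,0,0,0,0,0,0,2,0,0,4,0,0,1,0,0,0,2,0,2,0,0,0,0,0,0,0,0,1,0,0,4,0,0,0,0,0,0,0,0,0,0,0,1,0,0,0,4]
Step 14: delete hq at [13, 28, 43] -> counters=[0,0,0,0,0,0,0,2,0,0,4,0,0,0,0,0,0,2,0,2,0,0,0,0,0,0,0,0,0,0,0,4,0,0,0,0,0,0,0,0,0,0,0,0,0,0,0,4]
Step 15: insert frc at [10, 31, 47] -> counters=[0,0,0,0,0,0,0,2,0,0,5,0,0,0,0,0,0,2,0,2,0,0,0,0,0,0,0,0,0,0,0,5,0,0,0,0,0,0,0,0,0,0,0,0,0,0,0,5]
Query kbr: check counters[12]=0 counters[17]=2 counters[33]=0 -> no

Answer: no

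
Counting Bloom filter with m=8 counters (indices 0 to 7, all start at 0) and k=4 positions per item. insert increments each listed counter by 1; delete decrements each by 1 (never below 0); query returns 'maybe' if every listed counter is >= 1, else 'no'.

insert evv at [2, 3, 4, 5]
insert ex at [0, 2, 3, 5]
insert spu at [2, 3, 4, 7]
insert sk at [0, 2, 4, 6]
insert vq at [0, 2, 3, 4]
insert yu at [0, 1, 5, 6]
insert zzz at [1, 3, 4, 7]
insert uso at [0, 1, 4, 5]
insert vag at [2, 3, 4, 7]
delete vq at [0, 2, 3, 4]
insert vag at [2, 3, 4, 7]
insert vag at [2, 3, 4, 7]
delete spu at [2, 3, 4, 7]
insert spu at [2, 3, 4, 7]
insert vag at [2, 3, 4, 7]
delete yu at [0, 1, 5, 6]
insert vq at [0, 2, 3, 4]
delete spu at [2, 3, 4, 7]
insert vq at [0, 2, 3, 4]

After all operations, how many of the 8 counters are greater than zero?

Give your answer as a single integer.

Step 1: insert evv at [2, 3, 4, 5] -> counters=[0,0,1,1,1,1,0,0]
Step 2: insert ex at [0, 2, 3, 5] -> counters=[1,0,2,2,1,2,0,0]
Step 3: insert spu at [2, 3, 4, 7] -> counters=[1,0,3,3,2,2,0,1]
Step 4: insert sk at [0, 2, 4, 6] -> counters=[2,0,4,3,3,2,1,1]
Step 5: insert vq at [0, 2, 3, 4] -> counters=[3,0,5,4,4,2,1,1]
Step 6: insert yu at [0, 1, 5, 6] -> counters=[4,1,5,4,4,3,2,1]
Step 7: insert zzz at [1, 3, 4, 7] -> counters=[4,2,5,5,5,3,2,2]
Step 8: insert uso at [0, 1, 4, 5] -> counters=[5,3,5,5,6,4,2,2]
Step 9: insert vag at [2, 3, 4, 7] -> counters=[5,3,6,6,7,4,2,3]
Step 10: delete vq at [0, 2, 3, 4] -> counters=[4,3,5,5,6,4,2,3]
Step 11: insert vag at [2, 3, 4, 7] -> counters=[4,3,6,6,7,4,2,4]
Step 12: insert vag at [2, 3, 4, 7] -> counters=[4,3,7,7,8,4,2,5]
Step 13: delete spu at [2, 3, 4, 7] -> counters=[4,3,6,6,7,4,2,4]
Step 14: insert spu at [2, 3, 4, 7] -> counters=[4,3,7,7,8,4,2,5]
Step 15: insert vag at [2, 3, 4, 7] -> counters=[4,3,8,8,9,4,2,6]
Step 16: delete yu at [0, 1, 5, 6] -> counters=[3,2,8,8,9,3,1,6]
Step 17: insert vq at [0, 2, 3, 4] -> counters=[4,2,9,9,10,3,1,6]
Step 18: delete spu at [2, 3, 4, 7] -> counters=[4,2,8,8,9,3,1,5]
Step 19: insert vq at [0, 2, 3, 4] -> counters=[5,2,9,9,10,3,1,5]
Final counters=[5,2,9,9,10,3,1,5] -> 8 nonzero

Answer: 8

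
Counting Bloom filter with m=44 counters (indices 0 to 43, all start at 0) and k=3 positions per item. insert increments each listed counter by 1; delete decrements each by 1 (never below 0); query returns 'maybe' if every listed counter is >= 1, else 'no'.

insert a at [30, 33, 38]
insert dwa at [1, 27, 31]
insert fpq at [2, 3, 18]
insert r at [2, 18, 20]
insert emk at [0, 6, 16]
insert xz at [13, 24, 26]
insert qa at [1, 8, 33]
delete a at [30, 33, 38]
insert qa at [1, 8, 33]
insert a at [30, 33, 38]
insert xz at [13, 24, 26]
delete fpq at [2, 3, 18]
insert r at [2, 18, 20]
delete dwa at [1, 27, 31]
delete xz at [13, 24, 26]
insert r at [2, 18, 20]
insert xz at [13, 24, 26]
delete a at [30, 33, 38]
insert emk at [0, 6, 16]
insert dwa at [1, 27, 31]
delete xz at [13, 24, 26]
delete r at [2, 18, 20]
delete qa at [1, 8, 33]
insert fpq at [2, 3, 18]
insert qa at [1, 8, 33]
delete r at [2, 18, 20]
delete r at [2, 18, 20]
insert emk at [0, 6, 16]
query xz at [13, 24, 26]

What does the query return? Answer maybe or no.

Answer: maybe

Derivation:
Step 1: insert a at [30, 33, 38] -> counters=[0,0,0,0,0,0,0,0,0,0,0,0,0,0,0,0,0,0,0,0,0,0,0,0,0,0,0,0,0,0,1,0,0,1,0,0,0,0,1,0,0,0,0,0]
Step 2: insert dwa at [1, 27, 31] -> counters=[0,1,0,0,0,0,0,0,0,0,0,0,0,0,0,0,0,0,0,0,0,0,0,0,0,0,0,1,0,0,1,1,0,1,0,0,0,0,1,0,0,0,0,0]
Step 3: insert fpq at [2, 3, 18] -> counters=[0,1,1,1,0,0,0,0,0,0,0,0,0,0,0,0,0,0,1,0,0,0,0,0,0,0,0,1,0,0,1,1,0,1,0,0,0,0,1,0,0,0,0,0]
Step 4: insert r at [2, 18, 20] -> counters=[0,1,2,1,0,0,0,0,0,0,0,0,0,0,0,0,0,0,2,0,1,0,0,0,0,0,0,1,0,0,1,1,0,1,0,0,0,0,1,0,0,0,0,0]
Step 5: insert emk at [0, 6, 16] -> counters=[1,1,2,1,0,0,1,0,0,0,0,0,0,0,0,0,1,0,2,0,1,0,0,0,0,0,0,1,0,0,1,1,0,1,0,0,0,0,1,0,0,0,0,0]
Step 6: insert xz at [13, 24, 26] -> counters=[1,1,2,1,0,0,1,0,0,0,0,0,0,1,0,0,1,0,2,0,1,0,0,0,1,0,1,1,0,0,1,1,0,1,0,0,0,0,1,0,0,0,0,0]
Step 7: insert qa at [1, 8, 33] -> counters=[1,2,2,1,0,0,1,0,1,0,0,0,0,1,0,0,1,0,2,0,1,0,0,0,1,0,1,1,0,0,1,1,0,2,0,0,0,0,1,0,0,0,0,0]
Step 8: delete a at [30, 33, 38] -> counters=[1,2,2,1,0,0,1,0,1,0,0,0,0,1,0,0,1,0,2,0,1,0,0,0,1,0,1,1,0,0,0,1,0,1,0,0,0,0,0,0,0,0,0,0]
Step 9: insert qa at [1, 8, 33] -> counters=[1,3,2,1,0,0,1,0,2,0,0,0,0,1,0,0,1,0,2,0,1,0,0,0,1,0,1,1,0,0,0,1,0,2,0,0,0,0,0,0,0,0,0,0]
Step 10: insert a at [30, 33, 38] -> counters=[1,3,2,1,0,0,1,0,2,0,0,0,0,1,0,0,1,0,2,0,1,0,0,0,1,0,1,1,0,0,1,1,0,3,0,0,0,0,1,0,0,0,0,0]
Step 11: insert xz at [13, 24, 26] -> counters=[1,3,2,1,0,0,1,0,2,0,0,0,0,2,0,0,1,0,2,0,1,0,0,0,2,0,2,1,0,0,1,1,0,3,0,0,0,0,1,0,0,0,0,0]
Step 12: delete fpq at [2, 3, 18] -> counters=[1,3,1,0,0,0,1,0,2,0,0,0,0,2,0,0,1,0,1,0,1,0,0,0,2,0,2,1,0,0,1,1,0,3,0,0,0,0,1,0,0,0,0,0]
Step 13: insert r at [2, 18, 20] -> counters=[1,3,2,0,0,0,1,0,2,0,0,0,0,2,0,0,1,0,2,0,2,0,0,0,2,0,2,1,0,0,1,1,0,3,0,0,0,0,1,0,0,0,0,0]
Step 14: delete dwa at [1, 27, 31] -> counters=[1,2,2,0,0,0,1,0,2,0,0,0,0,2,0,0,1,0,2,0,2,0,0,0,2,0,2,0,0,0,1,0,0,3,0,0,0,0,1,0,0,0,0,0]
Step 15: delete xz at [13, 24, 26] -> counters=[1,2,2,0,0,0,1,0,2,0,0,0,0,1,0,0,1,0,2,0,2,0,0,0,1,0,1,0,0,0,1,0,0,3,0,0,0,0,1,0,0,0,0,0]
Step 16: insert r at [2, 18, 20] -> counters=[1,2,3,0,0,0,1,0,2,0,0,0,0,1,0,0,1,0,3,0,3,0,0,0,1,0,1,0,0,0,1,0,0,3,0,0,0,0,1,0,0,0,0,0]
Step 17: insert xz at [13, 24, 26] -> counters=[1,2,3,0,0,0,1,0,2,0,0,0,0,2,0,0,1,0,3,0,3,0,0,0,2,0,2,0,0,0,1,0,0,3,0,0,0,0,1,0,0,0,0,0]
Step 18: delete a at [30, 33, 38] -> counters=[1,2,3,0,0,0,1,0,2,0,0,0,0,2,0,0,1,0,3,0,3,0,0,0,2,0,2,0,0,0,0,0,0,2,0,0,0,0,0,0,0,0,0,0]
Step 19: insert emk at [0, 6, 16] -> counters=[2,2,3,0,0,0,2,0,2,0,0,0,0,2,0,0,2,0,3,0,3,0,0,0,2,0,2,0,0,0,0,0,0,2,0,0,0,0,0,0,0,0,0,0]
Step 20: insert dwa at [1, 27, 31] -> counters=[2,3,3,0,0,0,2,0,2,0,0,0,0,2,0,0,2,0,3,0,3,0,0,0,2,0,2,1,0,0,0,1,0,2,0,0,0,0,0,0,0,0,0,0]
Step 21: delete xz at [13, 24, 26] -> counters=[2,3,3,0,0,0,2,0,2,0,0,0,0,1,0,0,2,0,3,0,3,0,0,0,1,0,1,1,0,0,0,1,0,2,0,0,0,0,0,0,0,0,0,0]
Step 22: delete r at [2, 18, 20] -> counters=[2,3,2,0,0,0,2,0,2,0,0,0,0,1,0,0,2,0,2,0,2,0,0,0,1,0,1,1,0,0,0,1,0,2,0,0,0,0,0,0,0,0,0,0]
Step 23: delete qa at [1, 8, 33] -> counters=[2,2,2,0,0,0,2,0,1,0,0,0,0,1,0,0,2,0,2,0,2,0,0,0,1,0,1,1,0,0,0,1,0,1,0,0,0,0,0,0,0,0,0,0]
Step 24: insert fpq at [2, 3, 18] -> counters=[2,2,3,1,0,0,2,0,1,0,0,0,0,1,0,0,2,0,3,0,2,0,0,0,1,0,1,1,0,0,0,1,0,1,0,0,0,0,0,0,0,0,0,0]
Step 25: insert qa at [1, 8, 33] -> counters=[2,3,3,1,0,0,2,0,2,0,0,0,0,1,0,0,2,0,3,0,2,0,0,0,1,0,1,1,0,0,0,1,0,2,0,0,0,0,0,0,0,0,0,0]
Step 26: delete r at [2, 18, 20] -> counters=[2,3,2,1,0,0,2,0,2,0,0,0,0,1,0,0,2,0,2,0,1,0,0,0,1,0,1,1,0,0,0,1,0,2,0,0,0,0,0,0,0,0,0,0]
Step 27: delete r at [2, 18, 20] -> counters=[2,3,1,1,0,0,2,0,2,0,0,0,0,1,0,0,2,0,1,0,0,0,0,0,1,0,1,1,0,0,0,1,0,2,0,0,0,0,0,0,0,0,0,0]
Step 28: insert emk at [0, 6, 16] -> counters=[3,3,1,1,0,0,3,0,2,0,0,0,0,1,0,0,3,0,1,0,0,0,0,0,1,0,1,1,0,0,0,1,0,2,0,0,0,0,0,0,0,0,0,0]
Query xz: check counters[13]=1 counters[24]=1 counters[26]=1 -> maybe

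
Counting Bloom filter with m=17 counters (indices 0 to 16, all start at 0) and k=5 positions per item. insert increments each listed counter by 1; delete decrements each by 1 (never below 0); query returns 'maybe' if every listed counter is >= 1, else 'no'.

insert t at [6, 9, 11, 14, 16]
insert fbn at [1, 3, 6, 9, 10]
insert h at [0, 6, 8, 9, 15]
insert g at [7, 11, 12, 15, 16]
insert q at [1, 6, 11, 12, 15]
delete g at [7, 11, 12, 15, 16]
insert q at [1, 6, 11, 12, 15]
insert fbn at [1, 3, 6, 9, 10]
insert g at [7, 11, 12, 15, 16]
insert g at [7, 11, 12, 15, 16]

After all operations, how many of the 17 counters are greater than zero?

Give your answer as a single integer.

Answer: 13

Derivation:
Step 1: insert t at [6, 9, 11, 14, 16] -> counters=[0,0,0,0,0,0,1,0,0,1,0,1,0,0,1,0,1]
Step 2: insert fbn at [1, 3, 6, 9, 10] -> counters=[0,1,0,1,0,0,2,0,0,2,1,1,0,0,1,0,1]
Step 3: insert h at [0, 6, 8, 9, 15] -> counters=[1,1,0,1,0,0,3,0,1,3,1,1,0,0,1,1,1]
Step 4: insert g at [7, 11, 12, 15, 16] -> counters=[1,1,0,1,0,0,3,1,1,3,1,2,1,0,1,2,2]
Step 5: insert q at [1, 6, 11, 12, 15] -> counters=[1,2,0,1,0,0,4,1,1,3,1,3,2,0,1,3,2]
Step 6: delete g at [7, 11, 12, 15, 16] -> counters=[1,2,0,1,0,0,4,0,1,3,1,2,1,0,1,2,1]
Step 7: insert q at [1, 6, 11, 12, 15] -> counters=[1,3,0,1,0,0,5,0,1,3,1,3,2,0,1,3,1]
Step 8: insert fbn at [1, 3, 6, 9, 10] -> counters=[1,4,0,2,0,0,6,0,1,4,2,3,2,0,1,3,1]
Step 9: insert g at [7, 11, 12, 15, 16] -> counters=[1,4,0,2,0,0,6,1,1,4,2,4,3,0,1,4,2]
Step 10: insert g at [7, 11, 12, 15, 16] -> counters=[1,4,0,2,0,0,6,2,1,4,2,5,4,0,1,5,3]
Final counters=[1,4,0,2,0,0,6,2,1,4,2,5,4,0,1,5,3] -> 13 nonzero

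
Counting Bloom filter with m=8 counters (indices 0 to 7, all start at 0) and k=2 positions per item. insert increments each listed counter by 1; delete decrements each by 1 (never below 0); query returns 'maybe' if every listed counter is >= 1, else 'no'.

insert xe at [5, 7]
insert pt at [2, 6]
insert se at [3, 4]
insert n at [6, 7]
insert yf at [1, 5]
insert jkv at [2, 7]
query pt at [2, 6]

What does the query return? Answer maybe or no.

Answer: maybe

Derivation:
Step 1: insert xe at [5, 7] -> counters=[0,0,0,0,0,1,0,1]
Step 2: insert pt at [2, 6] -> counters=[0,0,1,0,0,1,1,1]
Step 3: insert se at [3, 4] -> counters=[0,0,1,1,1,1,1,1]
Step 4: insert n at [6, 7] -> counters=[0,0,1,1,1,1,2,2]
Step 5: insert yf at [1, 5] -> counters=[0,1,1,1,1,2,2,2]
Step 6: insert jkv at [2, 7] -> counters=[0,1,2,1,1,2,2,3]
Query pt: check counters[2]=2 counters[6]=2 -> maybe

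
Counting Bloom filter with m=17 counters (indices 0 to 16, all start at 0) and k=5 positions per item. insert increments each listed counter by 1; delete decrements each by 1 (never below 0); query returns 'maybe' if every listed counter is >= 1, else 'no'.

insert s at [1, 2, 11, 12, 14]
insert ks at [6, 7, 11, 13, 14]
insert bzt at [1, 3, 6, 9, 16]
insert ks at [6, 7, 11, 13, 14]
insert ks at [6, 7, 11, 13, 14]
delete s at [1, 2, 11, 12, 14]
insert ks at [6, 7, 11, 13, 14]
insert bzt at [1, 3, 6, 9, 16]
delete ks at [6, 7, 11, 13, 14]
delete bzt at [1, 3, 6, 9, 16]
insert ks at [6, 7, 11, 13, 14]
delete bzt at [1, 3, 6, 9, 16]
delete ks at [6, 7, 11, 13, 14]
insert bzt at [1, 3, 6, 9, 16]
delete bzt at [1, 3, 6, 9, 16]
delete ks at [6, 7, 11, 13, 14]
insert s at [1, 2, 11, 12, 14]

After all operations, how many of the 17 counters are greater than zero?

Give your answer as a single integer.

Step 1: insert s at [1, 2, 11, 12, 14] -> counters=[0,1,1,0,0,0,0,0,0,0,0,1,1,0,1,0,0]
Step 2: insert ks at [6, 7, 11, 13, 14] -> counters=[0,1,1,0,0,0,1,1,0,0,0,2,1,1,2,0,0]
Step 3: insert bzt at [1, 3, 6, 9, 16] -> counters=[0,2,1,1,0,0,2,1,0,1,0,2,1,1,2,0,1]
Step 4: insert ks at [6, 7, 11, 13, 14] -> counters=[0,2,1,1,0,0,3,2,0,1,0,3,1,2,3,0,1]
Step 5: insert ks at [6, 7, 11, 13, 14] -> counters=[0,2,1,1,0,0,4,3,0,1,0,4,1,3,4,0,1]
Step 6: delete s at [1, 2, 11, 12, 14] -> counters=[0,1,0,1,0,0,4,3,0,1,0,3,0,3,3,0,1]
Step 7: insert ks at [6, 7, 11, 13, 14] -> counters=[0,1,0,1,0,0,5,4,0,1,0,4,0,4,4,0,1]
Step 8: insert bzt at [1, 3, 6, 9, 16] -> counters=[0,2,0,2,0,0,6,4,0,2,0,4,0,4,4,0,2]
Step 9: delete ks at [6, 7, 11, 13, 14] -> counters=[0,2,0,2,0,0,5,3,0,2,0,3,0,3,3,0,2]
Step 10: delete bzt at [1, 3, 6, 9, 16] -> counters=[0,1,0,1,0,0,4,3,0,1,0,3,0,3,3,0,1]
Step 11: insert ks at [6, 7, 11, 13, 14] -> counters=[0,1,0,1,0,0,5,4,0,1,0,4,0,4,4,0,1]
Step 12: delete bzt at [1, 3, 6, 9, 16] -> counters=[0,0,0,0,0,0,4,4,0,0,0,4,0,4,4,0,0]
Step 13: delete ks at [6, 7, 11, 13, 14] -> counters=[0,0,0,0,0,0,3,3,0,0,0,3,0,3,3,0,0]
Step 14: insert bzt at [1, 3, 6, 9, 16] -> counters=[0,1,0,1,0,0,4,3,0,1,0,3,0,3,3,0,1]
Step 15: delete bzt at [1, 3, 6, 9, 16] -> counters=[0,0,0,0,0,0,3,3,0,0,0,3,0,3,3,0,0]
Step 16: delete ks at [6, 7, 11, 13, 14] -> counters=[0,0,0,0,0,0,2,2,0,0,0,2,0,2,2,0,0]
Step 17: insert s at [1, 2, 11, 12, 14] -> counters=[0,1,1,0,0,0,2,2,0,0,0,3,1,2,3,0,0]
Final counters=[0,1,1,0,0,0,2,2,0,0,0,3,1,2,3,0,0] -> 8 nonzero

Answer: 8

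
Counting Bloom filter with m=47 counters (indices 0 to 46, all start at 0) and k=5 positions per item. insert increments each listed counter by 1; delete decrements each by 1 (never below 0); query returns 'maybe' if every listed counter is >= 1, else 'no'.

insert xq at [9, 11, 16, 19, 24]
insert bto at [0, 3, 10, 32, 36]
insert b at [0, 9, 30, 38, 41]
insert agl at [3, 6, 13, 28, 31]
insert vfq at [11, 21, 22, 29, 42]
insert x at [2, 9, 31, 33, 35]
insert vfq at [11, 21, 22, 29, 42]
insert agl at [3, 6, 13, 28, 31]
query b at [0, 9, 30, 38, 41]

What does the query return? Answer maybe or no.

Step 1: insert xq at [9, 11, 16, 19, 24] -> counters=[0,0,0,0,0,0,0,0,0,1,0,1,0,0,0,0,1,0,0,1,0,0,0,0,1,0,0,0,0,0,0,0,0,0,0,0,0,0,0,0,0,0,0,0,0,0,0]
Step 2: insert bto at [0, 3, 10, 32, 36] -> counters=[1,0,0,1,0,0,0,0,0,1,1,1,0,0,0,0,1,0,0,1,0,0,0,0,1,0,0,0,0,0,0,0,1,0,0,0,1,0,0,0,0,0,0,0,0,0,0]
Step 3: insert b at [0, 9, 30, 38, 41] -> counters=[2,0,0,1,0,0,0,0,0,2,1,1,0,0,0,0,1,0,0,1,0,0,0,0,1,0,0,0,0,0,1,0,1,0,0,0,1,0,1,0,0,1,0,0,0,0,0]
Step 4: insert agl at [3, 6, 13, 28, 31] -> counters=[2,0,0,2,0,0,1,0,0,2,1,1,0,1,0,0,1,0,0,1,0,0,0,0,1,0,0,0,1,0,1,1,1,0,0,0,1,0,1,0,0,1,0,0,0,0,0]
Step 5: insert vfq at [11, 21, 22, 29, 42] -> counters=[2,0,0,2,0,0,1,0,0,2,1,2,0,1,0,0,1,0,0,1,0,1,1,0,1,0,0,0,1,1,1,1,1,0,0,0,1,0,1,0,0,1,1,0,0,0,0]
Step 6: insert x at [2, 9, 31, 33, 35] -> counters=[2,0,1,2,0,0,1,0,0,3,1,2,0,1,0,0,1,0,0,1,0,1,1,0,1,0,0,0,1,1,1,2,1,1,0,1,1,0,1,0,0,1,1,0,0,0,0]
Step 7: insert vfq at [11, 21, 22, 29, 42] -> counters=[2,0,1,2,0,0,1,0,0,3,1,3,0,1,0,0,1,0,0,1,0,2,2,0,1,0,0,0,1,2,1,2,1,1,0,1,1,0,1,0,0,1,2,0,0,0,0]
Step 8: insert agl at [3, 6, 13, 28, 31] -> counters=[2,0,1,3,0,0,2,0,0,3,1,3,0,2,0,0,1,0,0,1,0,2,2,0,1,0,0,0,2,2,1,3,1,1,0,1,1,0,1,0,0,1,2,0,0,0,0]
Query b: check counters[0]=2 counters[9]=3 counters[30]=1 counters[38]=1 counters[41]=1 -> maybe

Answer: maybe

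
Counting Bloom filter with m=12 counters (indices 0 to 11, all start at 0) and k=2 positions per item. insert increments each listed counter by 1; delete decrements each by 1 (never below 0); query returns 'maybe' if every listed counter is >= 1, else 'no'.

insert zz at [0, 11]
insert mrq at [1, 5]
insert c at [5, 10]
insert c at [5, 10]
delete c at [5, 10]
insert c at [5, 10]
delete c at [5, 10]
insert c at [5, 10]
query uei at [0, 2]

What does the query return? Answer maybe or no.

Step 1: insert zz at [0, 11] -> counters=[1,0,0,0,0,0,0,0,0,0,0,1]
Step 2: insert mrq at [1, 5] -> counters=[1,1,0,0,0,1,0,0,0,0,0,1]
Step 3: insert c at [5, 10] -> counters=[1,1,0,0,0,2,0,0,0,0,1,1]
Step 4: insert c at [5, 10] -> counters=[1,1,0,0,0,3,0,0,0,0,2,1]
Step 5: delete c at [5, 10] -> counters=[1,1,0,0,0,2,0,0,0,0,1,1]
Step 6: insert c at [5, 10] -> counters=[1,1,0,0,0,3,0,0,0,0,2,1]
Step 7: delete c at [5, 10] -> counters=[1,1,0,0,0,2,0,0,0,0,1,1]
Step 8: insert c at [5, 10] -> counters=[1,1,0,0,0,3,0,0,0,0,2,1]
Query uei: check counters[0]=1 counters[2]=0 -> no

Answer: no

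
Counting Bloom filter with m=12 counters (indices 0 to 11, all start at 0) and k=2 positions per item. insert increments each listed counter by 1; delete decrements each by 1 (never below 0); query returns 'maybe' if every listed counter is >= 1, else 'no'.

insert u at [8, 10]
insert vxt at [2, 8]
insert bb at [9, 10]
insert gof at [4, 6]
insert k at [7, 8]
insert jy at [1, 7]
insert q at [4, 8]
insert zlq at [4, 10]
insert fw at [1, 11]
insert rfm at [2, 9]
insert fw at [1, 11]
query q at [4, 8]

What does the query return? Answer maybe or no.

Answer: maybe

Derivation:
Step 1: insert u at [8, 10] -> counters=[0,0,0,0,0,0,0,0,1,0,1,0]
Step 2: insert vxt at [2, 8] -> counters=[0,0,1,0,0,0,0,0,2,0,1,0]
Step 3: insert bb at [9, 10] -> counters=[0,0,1,0,0,0,0,0,2,1,2,0]
Step 4: insert gof at [4, 6] -> counters=[0,0,1,0,1,0,1,0,2,1,2,0]
Step 5: insert k at [7, 8] -> counters=[0,0,1,0,1,0,1,1,3,1,2,0]
Step 6: insert jy at [1, 7] -> counters=[0,1,1,0,1,0,1,2,3,1,2,0]
Step 7: insert q at [4, 8] -> counters=[0,1,1,0,2,0,1,2,4,1,2,0]
Step 8: insert zlq at [4, 10] -> counters=[0,1,1,0,3,0,1,2,4,1,3,0]
Step 9: insert fw at [1, 11] -> counters=[0,2,1,0,3,0,1,2,4,1,3,1]
Step 10: insert rfm at [2, 9] -> counters=[0,2,2,0,3,0,1,2,4,2,3,1]
Step 11: insert fw at [1, 11] -> counters=[0,3,2,0,3,0,1,2,4,2,3,2]
Query q: check counters[4]=3 counters[8]=4 -> maybe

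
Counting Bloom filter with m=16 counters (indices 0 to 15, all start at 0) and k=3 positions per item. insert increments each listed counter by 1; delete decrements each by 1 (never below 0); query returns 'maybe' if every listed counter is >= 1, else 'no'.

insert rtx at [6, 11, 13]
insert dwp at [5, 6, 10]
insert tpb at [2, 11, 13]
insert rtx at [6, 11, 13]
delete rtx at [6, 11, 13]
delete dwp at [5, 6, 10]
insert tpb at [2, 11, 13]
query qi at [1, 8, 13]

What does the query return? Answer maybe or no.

Answer: no

Derivation:
Step 1: insert rtx at [6, 11, 13] -> counters=[0,0,0,0,0,0,1,0,0,0,0,1,0,1,0,0]
Step 2: insert dwp at [5, 6, 10] -> counters=[0,0,0,0,0,1,2,0,0,0,1,1,0,1,0,0]
Step 3: insert tpb at [2, 11, 13] -> counters=[0,0,1,0,0,1,2,0,0,0,1,2,0,2,0,0]
Step 4: insert rtx at [6, 11, 13] -> counters=[0,0,1,0,0,1,3,0,0,0,1,3,0,3,0,0]
Step 5: delete rtx at [6, 11, 13] -> counters=[0,0,1,0,0,1,2,0,0,0,1,2,0,2,0,0]
Step 6: delete dwp at [5, 6, 10] -> counters=[0,0,1,0,0,0,1,0,0,0,0,2,0,2,0,0]
Step 7: insert tpb at [2, 11, 13] -> counters=[0,0,2,0,0,0,1,0,0,0,0,3,0,3,0,0]
Query qi: check counters[1]=0 counters[8]=0 counters[13]=3 -> no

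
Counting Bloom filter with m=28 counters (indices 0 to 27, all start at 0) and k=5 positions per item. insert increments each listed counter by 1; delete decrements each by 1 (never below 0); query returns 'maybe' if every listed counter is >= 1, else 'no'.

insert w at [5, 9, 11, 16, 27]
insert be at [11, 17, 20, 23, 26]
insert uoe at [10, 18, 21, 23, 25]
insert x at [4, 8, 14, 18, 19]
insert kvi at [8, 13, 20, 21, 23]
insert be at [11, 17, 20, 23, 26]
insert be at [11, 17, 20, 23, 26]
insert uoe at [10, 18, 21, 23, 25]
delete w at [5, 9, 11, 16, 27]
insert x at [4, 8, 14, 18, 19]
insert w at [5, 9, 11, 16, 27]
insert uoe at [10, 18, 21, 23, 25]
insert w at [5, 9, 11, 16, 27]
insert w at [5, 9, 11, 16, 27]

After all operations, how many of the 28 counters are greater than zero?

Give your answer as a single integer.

Step 1: insert w at [5, 9, 11, 16, 27] -> counters=[0,0,0,0,0,1,0,0,0,1,0,1,0,0,0,0,1,0,0,0,0,0,0,0,0,0,0,1]
Step 2: insert be at [11, 17, 20, 23, 26] -> counters=[0,0,0,0,0,1,0,0,0,1,0,2,0,0,0,0,1,1,0,0,1,0,0,1,0,0,1,1]
Step 3: insert uoe at [10, 18, 21, 23, 25] -> counters=[0,0,0,0,0,1,0,0,0,1,1,2,0,0,0,0,1,1,1,0,1,1,0,2,0,1,1,1]
Step 4: insert x at [4, 8, 14, 18, 19] -> counters=[0,0,0,0,1,1,0,0,1,1,1,2,0,0,1,0,1,1,2,1,1,1,0,2,0,1,1,1]
Step 5: insert kvi at [8, 13, 20, 21, 23] -> counters=[0,0,0,0,1,1,0,0,2,1,1,2,0,1,1,0,1,1,2,1,2,2,0,3,0,1,1,1]
Step 6: insert be at [11, 17, 20, 23, 26] -> counters=[0,0,0,0,1,1,0,0,2,1,1,3,0,1,1,0,1,2,2,1,3,2,0,4,0,1,2,1]
Step 7: insert be at [11, 17, 20, 23, 26] -> counters=[0,0,0,0,1,1,0,0,2,1,1,4,0,1,1,0,1,3,2,1,4,2,0,5,0,1,3,1]
Step 8: insert uoe at [10, 18, 21, 23, 25] -> counters=[0,0,0,0,1,1,0,0,2,1,2,4,0,1,1,0,1,3,3,1,4,3,0,6,0,2,3,1]
Step 9: delete w at [5, 9, 11, 16, 27] -> counters=[0,0,0,0,1,0,0,0,2,0,2,3,0,1,1,0,0,3,3,1,4,3,0,6,0,2,3,0]
Step 10: insert x at [4, 8, 14, 18, 19] -> counters=[0,0,0,0,2,0,0,0,3,0,2,3,0,1,2,0,0,3,4,2,4,3,0,6,0,2,3,0]
Step 11: insert w at [5, 9, 11, 16, 27] -> counters=[0,0,0,0,2,1,0,0,3,1,2,4,0,1,2,0,1,3,4,2,4,3,0,6,0,2,3,1]
Step 12: insert uoe at [10, 18, 21, 23, 25] -> counters=[0,0,0,0,2,1,0,0,3,1,3,4,0,1,2,0,1,3,5,2,4,4,0,7,0,3,3,1]
Step 13: insert w at [5, 9, 11, 16, 27] -> counters=[0,0,0,0,2,2,0,0,3,2,3,5,0,1,2,0,2,3,5,2,4,4,0,7,0,3,3,2]
Step 14: insert w at [5, 9, 11, 16, 27] -> counters=[0,0,0,0,2,3,0,0,3,3,3,6,0,1,2,0,3,3,5,2,4,4,0,7,0,3,3,3]
Final counters=[0,0,0,0,2,3,0,0,3,3,3,6,0,1,2,0,3,3,5,2,4,4,0,7,0,3,3,3] -> 18 nonzero

Answer: 18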